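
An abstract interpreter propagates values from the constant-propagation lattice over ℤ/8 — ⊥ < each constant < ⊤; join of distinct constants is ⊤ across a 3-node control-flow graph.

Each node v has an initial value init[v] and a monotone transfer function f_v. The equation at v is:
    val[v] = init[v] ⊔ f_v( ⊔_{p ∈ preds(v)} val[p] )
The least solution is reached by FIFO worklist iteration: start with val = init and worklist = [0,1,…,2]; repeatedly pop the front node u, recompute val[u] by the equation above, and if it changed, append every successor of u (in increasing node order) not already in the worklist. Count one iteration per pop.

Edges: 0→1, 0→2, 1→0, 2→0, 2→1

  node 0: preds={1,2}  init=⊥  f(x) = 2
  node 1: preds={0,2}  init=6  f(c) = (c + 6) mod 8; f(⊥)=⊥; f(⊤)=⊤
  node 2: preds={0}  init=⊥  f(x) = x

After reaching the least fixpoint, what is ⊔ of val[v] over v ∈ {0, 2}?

Trace (5 dequeues):
  [1] u=0 | in 6 | out 2 | prev ⊥ | push {}
  [2] u=1 | in 2 | out ⊤ | prev 6 | push {0}
  [3] u=2 | in 2 | out 2 | prev ⊥ | push {1}
  [4] u=0 | in ⊤ | out 2 | ==
  [5] u=1 | in 2 | out ⊤ | ==

Converged values:
  [0] 2
  [1] ⊤
  [2] 2

2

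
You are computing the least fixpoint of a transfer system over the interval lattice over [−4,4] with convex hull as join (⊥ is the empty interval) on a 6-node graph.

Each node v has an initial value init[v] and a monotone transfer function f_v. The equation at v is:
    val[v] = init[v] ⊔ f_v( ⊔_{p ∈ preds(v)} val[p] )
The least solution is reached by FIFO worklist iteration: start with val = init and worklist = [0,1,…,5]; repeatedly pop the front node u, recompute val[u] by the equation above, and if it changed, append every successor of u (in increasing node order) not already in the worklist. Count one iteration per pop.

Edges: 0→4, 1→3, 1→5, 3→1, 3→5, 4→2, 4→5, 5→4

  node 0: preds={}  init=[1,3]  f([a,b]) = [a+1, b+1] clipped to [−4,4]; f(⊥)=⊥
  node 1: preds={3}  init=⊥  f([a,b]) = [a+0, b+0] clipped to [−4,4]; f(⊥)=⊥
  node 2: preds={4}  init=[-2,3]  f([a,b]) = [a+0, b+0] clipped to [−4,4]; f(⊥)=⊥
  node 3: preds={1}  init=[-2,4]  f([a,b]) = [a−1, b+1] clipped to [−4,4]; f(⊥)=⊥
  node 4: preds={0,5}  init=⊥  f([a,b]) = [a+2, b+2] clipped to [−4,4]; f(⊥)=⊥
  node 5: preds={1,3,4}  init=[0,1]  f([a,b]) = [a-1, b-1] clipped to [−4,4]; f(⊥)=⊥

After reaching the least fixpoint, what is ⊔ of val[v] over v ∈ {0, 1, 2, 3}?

[-4,4]

Trace (15 dequeues):
  [1] u=0 | in ⊥ | out [1,3] | ==
  [2] u=1 | in [-2,4] | out [-2,4] | prev ⊥ | push {}
  [3] u=2 | in ⊥ | out [-2,3] | ==
  [4] u=3 | in [-2,4] | out [-3,4] | prev [-2,4] | push {1}
  [5] u=4 | in [0,3] | out [2,4] | prev ⊥ | push {2}
  [6] u=5 | in [-3,4] | out [-4,3] | prev [0,1] | push {4}
  [7] u=1 | in [-3,4] | out [-3,4] | prev [-2,4] | push {3,5}
  [8] u=2 | in [2,4] | out [-2,4] | prev [-2,3] | push {}
  [9] u=4 | in [-4,3] | out [-2,4] | prev [2,4] | push {2}
  [10] u=3 | in [-3,4] | out [-4,4] | prev [-3,4] | push {1}
  [11] u=5 | in [-4,4] | out [-4,3] | ==
  [12] u=2 | in [-2,4] | out [-2,4] | ==
  [13] u=1 | in [-4,4] | out [-4,4] | prev [-3,4] | push {3,5}
  [14] u=3 | in [-4,4] | out [-4,4] | ==
  [15] u=5 | in [-4,4] | out [-4,3] | ==

Converged values:
  [0] [1,3]
  [1] [-4,4]
  [2] [-2,4]
  [3] [-4,4]
  [4] [-2,4]
  [5] [-4,3]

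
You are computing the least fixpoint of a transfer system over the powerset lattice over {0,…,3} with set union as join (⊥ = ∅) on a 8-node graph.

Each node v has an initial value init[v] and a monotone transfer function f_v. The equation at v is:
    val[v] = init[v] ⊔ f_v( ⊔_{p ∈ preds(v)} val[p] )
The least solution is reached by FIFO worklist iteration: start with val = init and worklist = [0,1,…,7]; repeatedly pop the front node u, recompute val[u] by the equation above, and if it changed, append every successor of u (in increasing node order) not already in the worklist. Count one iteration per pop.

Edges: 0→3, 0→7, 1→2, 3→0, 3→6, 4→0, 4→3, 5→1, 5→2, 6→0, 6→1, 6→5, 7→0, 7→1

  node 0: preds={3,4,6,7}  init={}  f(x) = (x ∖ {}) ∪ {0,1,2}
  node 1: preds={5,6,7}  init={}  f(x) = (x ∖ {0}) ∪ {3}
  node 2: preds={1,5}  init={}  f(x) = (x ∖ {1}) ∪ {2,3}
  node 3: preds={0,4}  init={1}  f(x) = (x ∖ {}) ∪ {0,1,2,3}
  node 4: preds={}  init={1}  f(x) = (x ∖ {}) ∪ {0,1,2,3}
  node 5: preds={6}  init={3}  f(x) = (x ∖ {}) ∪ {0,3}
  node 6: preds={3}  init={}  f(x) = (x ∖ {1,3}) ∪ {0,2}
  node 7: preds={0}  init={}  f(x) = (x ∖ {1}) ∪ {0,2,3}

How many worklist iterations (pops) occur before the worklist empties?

16

Iteration log — 16 steps:
  step 1. node 0  ⊔preds={1}  new={0,1,2}  old={}  +wl: 
  step 2. node 1  ⊔preds={3}  new={3}  old={}  +wl: 
  step 3. node 2  ⊔preds={3}  new={2,3}  old={}  +wl: 
  step 4. node 3  ⊔preds={0,1,2}  new={0,1,2,3}  old={1}  +wl: 0
  step 5. node 4  ⊔preds={}  new={0,1,2,3}  old={1}  +wl: 3
  step 6. node 5  ⊔preds={}  new={0,3}  old={3}  +wl: 1,2
  step 7. node 6  ⊔preds={0,1,2,3}  new={0,2}  old={}  +wl: 5
  step 8. node 7  ⊔preds={0,1,2}  new={0,2,3}  old={}  +wl: 
  step 9. node 0  ⊔preds={0,1,2,3}  new={0,1,2,3}  old={0,1,2}  +wl: 7
  step 10. node 3  ⊔preds={0,1,2,3}  new={0,1,2,3}  stable
  step 11. node 1  ⊔preds={0,2,3}  new={2,3}  old={3}  +wl: 
  step 12. node 2  ⊔preds={0,2,3}  new={0,2,3}  old={2,3}  +wl: 
  step 13. node 5  ⊔preds={0,2}  new={0,2,3}  old={0,3}  +wl: 1,2
  step 14. node 7  ⊔preds={0,1,2,3}  new={0,2,3}  stable
  step 15. node 1  ⊔preds={0,2,3}  new={2,3}  stable
  step 16. node 2  ⊔preds={0,2,3}  new={0,2,3}  stable

Least fixpoint reached:
  node 0: {0,1,2,3}
  node 1: {2,3}
  node 2: {0,2,3}
  node 3: {0,1,2,3}
  node 4: {0,1,2,3}
  node 5: {0,2,3}
  node 6: {0,2}
  node 7: {0,2,3}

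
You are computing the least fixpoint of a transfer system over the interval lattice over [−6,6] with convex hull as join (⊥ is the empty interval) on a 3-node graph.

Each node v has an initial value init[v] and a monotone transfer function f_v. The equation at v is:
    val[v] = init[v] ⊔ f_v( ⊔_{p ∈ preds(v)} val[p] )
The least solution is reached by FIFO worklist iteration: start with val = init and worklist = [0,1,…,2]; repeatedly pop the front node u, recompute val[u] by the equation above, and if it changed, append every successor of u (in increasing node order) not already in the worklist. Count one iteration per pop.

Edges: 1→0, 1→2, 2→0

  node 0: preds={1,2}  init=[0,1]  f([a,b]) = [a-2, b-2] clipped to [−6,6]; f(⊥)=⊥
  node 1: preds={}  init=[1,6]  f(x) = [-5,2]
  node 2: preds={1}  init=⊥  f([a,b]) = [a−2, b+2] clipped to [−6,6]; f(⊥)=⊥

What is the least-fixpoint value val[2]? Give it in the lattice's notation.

Iteration log — 4 steps:
  step 1. node 0  ⊔preds=[1,6]  new=[-1,4]  old=[0,1]  +wl: 
  step 2. node 1  ⊔preds=⊥  new=[-5,6]  old=[1,6]  +wl: 0
  step 3. node 2  ⊔preds=[-5,6]  new=[-6,6]  old=⊥  +wl: 
  step 4. node 0  ⊔preds=[-6,6]  new=[-6,4]  old=[-1,4]  +wl: 

Least fixpoint reached:
  node 0: [-6,4]
  node 1: [-5,6]
  node 2: [-6,6]

[-6,6]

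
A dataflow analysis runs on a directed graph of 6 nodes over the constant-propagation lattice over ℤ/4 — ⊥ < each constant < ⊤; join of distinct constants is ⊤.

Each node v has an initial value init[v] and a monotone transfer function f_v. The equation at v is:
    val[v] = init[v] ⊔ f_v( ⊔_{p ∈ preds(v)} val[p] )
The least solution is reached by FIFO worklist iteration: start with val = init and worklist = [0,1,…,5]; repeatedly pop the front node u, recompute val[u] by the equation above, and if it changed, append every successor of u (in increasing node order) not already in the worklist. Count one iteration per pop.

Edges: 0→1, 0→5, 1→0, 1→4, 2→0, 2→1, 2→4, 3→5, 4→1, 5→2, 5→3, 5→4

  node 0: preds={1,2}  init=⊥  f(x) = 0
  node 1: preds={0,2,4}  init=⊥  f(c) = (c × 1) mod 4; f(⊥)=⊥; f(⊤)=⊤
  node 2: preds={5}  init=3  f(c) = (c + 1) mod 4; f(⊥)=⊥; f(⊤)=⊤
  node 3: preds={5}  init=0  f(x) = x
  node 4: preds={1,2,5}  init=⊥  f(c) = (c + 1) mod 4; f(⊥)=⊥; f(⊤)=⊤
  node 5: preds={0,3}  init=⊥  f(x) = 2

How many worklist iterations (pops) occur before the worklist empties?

Trace (12 dequeues):
  [1] u=0 | in 3 | out 0 | prev ⊥ | push {}
  [2] u=1 | in ⊤ | out ⊤ | prev ⊥ | push {0}
  [3] u=2 | in ⊥ | out 3 | ==
  [4] u=3 | in ⊥ | out 0 | ==
  [5] u=4 | in ⊤ | out ⊤ | prev ⊥ | push {1}
  [6] u=5 | in 0 | out 2 | prev ⊥ | push {2,3,4}
  [7] u=0 | in ⊤ | out 0 | ==
  [8] u=1 | in ⊤ | out ⊤ | ==
  [9] u=2 | in 2 | out 3 | ==
  [10] u=3 | in 2 | out ⊤ | prev 0 | push {5}
  [11] u=4 | in ⊤ | out ⊤ | ==
  [12] u=5 | in ⊤ | out 2 | ==

Converged values:
  [0] 0
  [1] ⊤
  [2] 3
  [3] ⊤
  [4] ⊤
  [5] 2

12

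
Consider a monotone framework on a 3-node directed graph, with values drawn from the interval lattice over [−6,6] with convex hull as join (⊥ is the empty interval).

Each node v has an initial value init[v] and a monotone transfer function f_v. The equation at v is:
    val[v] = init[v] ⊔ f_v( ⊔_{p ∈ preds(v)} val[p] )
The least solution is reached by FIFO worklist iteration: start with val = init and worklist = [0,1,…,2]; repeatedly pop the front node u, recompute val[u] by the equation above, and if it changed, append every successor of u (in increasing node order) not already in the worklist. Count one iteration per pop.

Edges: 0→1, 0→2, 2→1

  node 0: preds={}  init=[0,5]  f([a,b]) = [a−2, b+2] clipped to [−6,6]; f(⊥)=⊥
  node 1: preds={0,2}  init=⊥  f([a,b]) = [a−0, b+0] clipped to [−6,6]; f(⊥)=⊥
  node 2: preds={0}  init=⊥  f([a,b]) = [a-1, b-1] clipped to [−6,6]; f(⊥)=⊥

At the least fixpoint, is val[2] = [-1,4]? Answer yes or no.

Trace (4 dequeues):
  [1] u=0 | in ⊥ | out [0,5] | ==
  [2] u=1 | in [0,5] | out [0,5] | prev ⊥ | push {}
  [3] u=2 | in [0,5] | out [-1,4] | prev ⊥ | push {1}
  [4] u=1 | in [-1,5] | out [-1,5] | prev [0,5] | push {}

Converged values:
  [0] [0,5]
  [1] [-1,5]
  [2] [-1,4]

yes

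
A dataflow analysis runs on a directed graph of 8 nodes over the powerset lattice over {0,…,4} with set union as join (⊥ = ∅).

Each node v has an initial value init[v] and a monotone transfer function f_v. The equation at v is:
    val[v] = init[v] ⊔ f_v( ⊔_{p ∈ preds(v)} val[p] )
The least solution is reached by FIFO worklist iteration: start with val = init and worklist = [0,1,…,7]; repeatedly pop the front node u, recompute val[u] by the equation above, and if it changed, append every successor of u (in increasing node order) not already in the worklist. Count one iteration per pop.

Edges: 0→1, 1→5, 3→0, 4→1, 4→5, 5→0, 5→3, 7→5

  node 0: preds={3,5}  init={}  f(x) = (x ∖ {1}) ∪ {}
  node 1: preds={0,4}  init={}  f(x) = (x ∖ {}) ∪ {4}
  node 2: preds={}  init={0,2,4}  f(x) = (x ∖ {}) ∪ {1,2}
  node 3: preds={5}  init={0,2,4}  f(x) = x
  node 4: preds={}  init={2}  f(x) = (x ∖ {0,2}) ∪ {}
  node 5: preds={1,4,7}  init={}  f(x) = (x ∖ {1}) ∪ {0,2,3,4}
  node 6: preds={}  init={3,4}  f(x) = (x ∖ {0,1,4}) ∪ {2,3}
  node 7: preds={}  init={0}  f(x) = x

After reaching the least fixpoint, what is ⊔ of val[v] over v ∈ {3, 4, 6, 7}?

{0,2,3,4}

Trace (13 dequeues):
  [1] u=0 | in {0,2,4} | out {0,2,4} | prev {} | push {}
  [2] u=1 | in {0,2,4} | out {0,2,4} | prev {} | push {}
  [3] u=2 | in {} | out {0,1,2,4} | prev {0,2,4} | push {}
  [4] u=3 | in {} | out {0,2,4} | ==
  [5] u=4 | in {} | out {2} | ==
  [6] u=5 | in {0,2,4} | out {0,2,3,4} | prev {} | push {0,3}
  [7] u=6 | in {} | out {2,3,4} | prev {3,4} | push {}
  [8] u=7 | in {} | out {0} | ==
  [9] u=0 | in {0,2,3,4} | out {0,2,3,4} | prev {0,2,4} | push {1}
  [10] u=3 | in {0,2,3,4} | out {0,2,3,4} | prev {0,2,4} | push {0}
  [11] u=1 | in {0,2,3,4} | out {0,2,3,4} | prev {0,2,4} | push {5}
  [12] u=0 | in {0,2,3,4} | out {0,2,3,4} | ==
  [13] u=5 | in {0,2,3,4} | out {0,2,3,4} | ==

Converged values:
  [0] {0,2,3,4}
  [1] {0,2,3,4}
  [2] {0,1,2,4}
  [3] {0,2,3,4}
  [4] {2}
  [5] {0,2,3,4}
  [6] {2,3,4}
  [7] {0}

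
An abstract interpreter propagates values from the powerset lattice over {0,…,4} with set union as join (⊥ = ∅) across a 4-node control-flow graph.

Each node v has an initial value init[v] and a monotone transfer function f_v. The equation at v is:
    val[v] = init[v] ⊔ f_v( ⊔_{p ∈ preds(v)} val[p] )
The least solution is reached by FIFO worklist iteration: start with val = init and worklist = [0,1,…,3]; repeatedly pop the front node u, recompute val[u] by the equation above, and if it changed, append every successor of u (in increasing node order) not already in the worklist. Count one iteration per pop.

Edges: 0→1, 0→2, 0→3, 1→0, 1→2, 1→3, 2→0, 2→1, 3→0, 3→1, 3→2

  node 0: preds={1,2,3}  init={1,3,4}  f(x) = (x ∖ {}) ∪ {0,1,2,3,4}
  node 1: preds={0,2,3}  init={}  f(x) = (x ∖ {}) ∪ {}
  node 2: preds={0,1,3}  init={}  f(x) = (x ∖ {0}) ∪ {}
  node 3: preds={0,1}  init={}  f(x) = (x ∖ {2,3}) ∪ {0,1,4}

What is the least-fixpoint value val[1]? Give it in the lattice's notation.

Iteration log — 7 steps:
  step 1. node 0  ⊔preds={}  new={0,1,2,3,4}  old={1,3,4}  +wl: 
  step 2. node 1  ⊔preds={0,1,2,3,4}  new={0,1,2,3,4}  old={}  +wl: 0
  step 3. node 2  ⊔preds={0,1,2,3,4}  new={1,2,3,4}  old={}  +wl: 1
  step 4. node 3  ⊔preds={0,1,2,3,4}  new={0,1,4}  old={}  +wl: 2
  step 5. node 0  ⊔preds={0,1,2,3,4}  new={0,1,2,3,4}  stable
  step 6. node 1  ⊔preds={0,1,2,3,4}  new={0,1,2,3,4}  stable
  step 7. node 2  ⊔preds={0,1,2,3,4}  new={1,2,3,4}  stable

Least fixpoint reached:
  node 0: {0,1,2,3,4}
  node 1: {0,1,2,3,4}
  node 2: {1,2,3,4}
  node 3: {0,1,4}

{0,1,2,3,4}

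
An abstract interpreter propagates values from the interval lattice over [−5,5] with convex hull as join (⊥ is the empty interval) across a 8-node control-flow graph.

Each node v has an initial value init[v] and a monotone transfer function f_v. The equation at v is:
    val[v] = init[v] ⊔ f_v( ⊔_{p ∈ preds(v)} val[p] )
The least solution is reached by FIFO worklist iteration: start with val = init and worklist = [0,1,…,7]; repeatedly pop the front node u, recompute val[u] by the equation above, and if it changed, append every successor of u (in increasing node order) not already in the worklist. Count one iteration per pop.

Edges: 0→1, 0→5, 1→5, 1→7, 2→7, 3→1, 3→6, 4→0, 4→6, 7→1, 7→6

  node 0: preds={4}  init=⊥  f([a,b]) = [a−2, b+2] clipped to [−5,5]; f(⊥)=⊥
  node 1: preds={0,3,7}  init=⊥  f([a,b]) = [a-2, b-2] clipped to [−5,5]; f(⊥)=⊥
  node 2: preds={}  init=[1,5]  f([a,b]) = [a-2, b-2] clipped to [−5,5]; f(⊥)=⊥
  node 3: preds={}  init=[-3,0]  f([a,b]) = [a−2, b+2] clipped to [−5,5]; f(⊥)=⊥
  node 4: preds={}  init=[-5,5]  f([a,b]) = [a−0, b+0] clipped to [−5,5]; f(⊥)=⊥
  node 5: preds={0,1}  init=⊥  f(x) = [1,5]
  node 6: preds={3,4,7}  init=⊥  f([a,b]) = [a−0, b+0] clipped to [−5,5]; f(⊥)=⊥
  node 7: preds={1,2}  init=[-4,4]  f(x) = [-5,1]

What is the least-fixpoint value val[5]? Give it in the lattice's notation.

[1,5]

Iteration log — 10 steps:
  step 1. node 0  ⊔preds=[-5,5]  new=[-5,5]  old=⊥  +wl: 
  step 2. node 1  ⊔preds=[-5,5]  new=[-5,3]  old=⊥  +wl: 
  step 3. node 2  ⊔preds=⊥  new=[1,5]  stable
  step 4. node 3  ⊔preds=⊥  new=[-3,0]  stable
  step 5. node 4  ⊔preds=⊥  new=[-5,5]  stable
  step 6. node 5  ⊔preds=[-5,5]  new=[1,5]  old=⊥  +wl: 
  step 7. node 6  ⊔preds=[-5,5]  new=[-5,5]  old=⊥  +wl: 
  step 8. node 7  ⊔preds=[-5,5]  new=[-5,4]  old=[-4,4]  +wl: 1,6
  step 9. node 1  ⊔preds=[-5,5]  new=[-5,3]  stable
  step 10. node 6  ⊔preds=[-5,5]  new=[-5,5]  stable

Least fixpoint reached:
  node 0: [-5,5]
  node 1: [-5,3]
  node 2: [1,5]
  node 3: [-3,0]
  node 4: [-5,5]
  node 5: [1,5]
  node 6: [-5,5]
  node 7: [-5,4]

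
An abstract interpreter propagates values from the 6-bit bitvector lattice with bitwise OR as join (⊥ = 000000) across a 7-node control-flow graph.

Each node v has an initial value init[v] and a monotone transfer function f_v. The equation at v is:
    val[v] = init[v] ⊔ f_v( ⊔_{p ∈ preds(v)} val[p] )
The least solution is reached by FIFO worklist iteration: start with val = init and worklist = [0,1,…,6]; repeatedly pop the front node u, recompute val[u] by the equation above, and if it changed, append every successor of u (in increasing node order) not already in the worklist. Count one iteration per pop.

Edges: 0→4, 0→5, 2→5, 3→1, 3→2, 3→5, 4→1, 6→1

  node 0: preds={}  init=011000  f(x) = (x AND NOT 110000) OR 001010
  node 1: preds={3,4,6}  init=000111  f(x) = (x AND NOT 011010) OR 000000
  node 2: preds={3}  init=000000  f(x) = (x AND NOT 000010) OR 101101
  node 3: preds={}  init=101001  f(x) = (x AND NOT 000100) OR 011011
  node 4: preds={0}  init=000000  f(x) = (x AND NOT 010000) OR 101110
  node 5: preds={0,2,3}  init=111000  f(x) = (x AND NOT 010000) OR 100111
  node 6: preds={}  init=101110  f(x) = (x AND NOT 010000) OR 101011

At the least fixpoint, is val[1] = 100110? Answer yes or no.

no

Worklist (10 pops):
  #1 pop 0: in=000000 → 011010 (was 011000); enqueue []
  #2 pop 1: in=101111 → 100111 (was 000111); enqueue []
  #3 pop 2: in=101001 → 101101 (was 000000); enqueue []
  #4 pop 3: in=000000 → 111011 (was 101001); enqueue [1,2]
  #5 pop 4: in=011010 → 101110 (was 000000); enqueue []
  #6 pop 5: in=111111 → 111111 (was 111000); enqueue []
  #7 pop 6: in=000000 → 101111 (was 101110); enqueue []
  #8 pop 1: in=111111 → 100111 (no change)
  #9 pop 2: in=111011 → 111101 (was 101101); enqueue [5]
  #10 pop 5: in=111111 → 111111 (no change)

Fixpoint:
  val[0] = 011010
  val[1] = 100111
  val[2] = 111101
  val[3] = 111011
  val[4] = 101110
  val[5] = 111111
  val[6] = 101111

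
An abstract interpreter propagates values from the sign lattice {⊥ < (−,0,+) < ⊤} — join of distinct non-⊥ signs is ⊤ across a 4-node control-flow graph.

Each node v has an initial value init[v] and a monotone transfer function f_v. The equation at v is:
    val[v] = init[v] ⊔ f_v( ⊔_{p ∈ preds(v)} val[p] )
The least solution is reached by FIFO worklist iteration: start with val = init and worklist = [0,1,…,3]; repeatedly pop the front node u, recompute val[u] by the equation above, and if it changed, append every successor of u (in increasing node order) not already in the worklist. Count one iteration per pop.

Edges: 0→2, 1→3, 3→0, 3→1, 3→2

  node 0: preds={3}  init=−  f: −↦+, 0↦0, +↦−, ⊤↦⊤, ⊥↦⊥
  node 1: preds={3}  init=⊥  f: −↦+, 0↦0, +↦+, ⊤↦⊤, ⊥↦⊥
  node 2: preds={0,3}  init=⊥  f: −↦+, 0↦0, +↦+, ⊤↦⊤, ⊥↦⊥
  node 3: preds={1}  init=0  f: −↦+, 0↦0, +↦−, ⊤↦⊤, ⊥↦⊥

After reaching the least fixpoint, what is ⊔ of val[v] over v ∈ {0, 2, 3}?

Worklist (4 pops):
  #1 pop 0: in=0 → ⊤ (was −); enqueue []
  #2 pop 1: in=0 → 0 (was ⊥); enqueue []
  #3 pop 2: in=⊤ → ⊤ (was ⊥); enqueue []
  #4 pop 3: in=0 → 0 (no change)

Fixpoint:
  val[0] = ⊤
  val[1] = 0
  val[2] = ⊤
  val[3] = 0

⊤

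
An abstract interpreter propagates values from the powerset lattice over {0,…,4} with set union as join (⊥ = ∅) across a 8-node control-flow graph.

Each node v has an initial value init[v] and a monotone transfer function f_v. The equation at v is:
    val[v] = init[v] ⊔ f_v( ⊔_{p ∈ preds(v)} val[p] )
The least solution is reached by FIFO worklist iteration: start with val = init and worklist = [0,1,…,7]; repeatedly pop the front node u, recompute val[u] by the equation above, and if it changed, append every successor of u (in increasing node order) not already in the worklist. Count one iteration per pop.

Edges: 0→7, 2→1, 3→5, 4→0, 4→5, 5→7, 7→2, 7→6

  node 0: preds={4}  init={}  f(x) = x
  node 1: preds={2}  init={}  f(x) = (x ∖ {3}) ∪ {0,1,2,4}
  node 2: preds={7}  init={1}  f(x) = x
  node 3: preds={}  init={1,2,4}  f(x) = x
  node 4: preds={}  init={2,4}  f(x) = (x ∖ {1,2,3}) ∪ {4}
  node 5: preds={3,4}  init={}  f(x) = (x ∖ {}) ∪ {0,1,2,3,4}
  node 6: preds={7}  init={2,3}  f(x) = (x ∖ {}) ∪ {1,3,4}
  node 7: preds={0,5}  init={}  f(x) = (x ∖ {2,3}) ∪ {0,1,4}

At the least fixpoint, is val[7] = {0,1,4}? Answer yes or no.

yes

Trace (11 dequeues):
  [1] u=0 | in {2,4} | out {2,4} | prev {} | push {}
  [2] u=1 | in {1} | out {0,1,2,4} | prev {} | push {}
  [3] u=2 | in {} | out {1} | ==
  [4] u=3 | in {} | out {1,2,4} | ==
  [5] u=4 | in {} | out {2,4} | ==
  [6] u=5 | in {1,2,4} | out {0,1,2,3,4} | prev {} | push {}
  [7] u=6 | in {} | out {1,2,3,4} | prev {2,3} | push {}
  [8] u=7 | in {0,1,2,3,4} | out {0,1,4} | prev {} | push {2,6}
  [9] u=2 | in {0,1,4} | out {0,1,4} | prev {1} | push {1}
  [10] u=6 | in {0,1,4} | out {0,1,2,3,4} | prev {1,2,3,4} | push {}
  [11] u=1 | in {0,1,4} | out {0,1,2,4} | ==

Converged values:
  [0] {2,4}
  [1] {0,1,2,4}
  [2] {0,1,4}
  [3] {1,2,4}
  [4] {2,4}
  [5] {0,1,2,3,4}
  [6] {0,1,2,3,4}
  [7] {0,1,4}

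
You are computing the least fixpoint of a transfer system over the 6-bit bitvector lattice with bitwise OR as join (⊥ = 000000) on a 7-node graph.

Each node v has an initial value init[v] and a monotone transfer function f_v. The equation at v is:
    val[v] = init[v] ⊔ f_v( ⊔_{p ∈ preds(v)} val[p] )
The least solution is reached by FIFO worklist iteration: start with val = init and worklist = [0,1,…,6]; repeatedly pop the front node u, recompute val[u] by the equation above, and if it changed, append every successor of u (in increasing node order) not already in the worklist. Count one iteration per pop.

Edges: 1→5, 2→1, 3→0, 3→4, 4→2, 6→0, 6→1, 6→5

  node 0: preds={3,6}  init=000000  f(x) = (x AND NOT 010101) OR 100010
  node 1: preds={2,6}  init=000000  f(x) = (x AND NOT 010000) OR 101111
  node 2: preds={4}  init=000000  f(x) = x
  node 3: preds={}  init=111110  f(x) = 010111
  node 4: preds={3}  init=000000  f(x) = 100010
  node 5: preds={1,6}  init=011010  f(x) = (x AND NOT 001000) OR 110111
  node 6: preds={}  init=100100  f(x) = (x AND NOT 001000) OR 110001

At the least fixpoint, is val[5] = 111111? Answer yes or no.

yes

Trace (11 dequeues):
  [1] u=0 | in 111110 | out 101010 | prev 000000 | push {}
  [2] u=1 | in 100100 | out 101111 | prev 000000 | push {}
  [3] u=2 | in 000000 | out 000000 | ==
  [4] u=3 | in 000000 | out 111111 | prev 111110 | push {0}
  [5] u=4 | in 111111 | out 100010 | prev 000000 | push {2}
  [6] u=5 | in 101111 | out 111111 | prev 011010 | push {}
  [7] u=6 | in 000000 | out 110101 | prev 100100 | push {1,5}
  [8] u=0 | in 111111 | out 101010 | ==
  [9] u=2 | in 100010 | out 100010 | prev 000000 | push {}
  [10] u=1 | in 110111 | out 101111 | ==
  [11] u=5 | in 111111 | out 111111 | ==

Converged values:
  [0] 101010
  [1] 101111
  [2] 100010
  [3] 111111
  [4] 100010
  [5] 111111
  [6] 110101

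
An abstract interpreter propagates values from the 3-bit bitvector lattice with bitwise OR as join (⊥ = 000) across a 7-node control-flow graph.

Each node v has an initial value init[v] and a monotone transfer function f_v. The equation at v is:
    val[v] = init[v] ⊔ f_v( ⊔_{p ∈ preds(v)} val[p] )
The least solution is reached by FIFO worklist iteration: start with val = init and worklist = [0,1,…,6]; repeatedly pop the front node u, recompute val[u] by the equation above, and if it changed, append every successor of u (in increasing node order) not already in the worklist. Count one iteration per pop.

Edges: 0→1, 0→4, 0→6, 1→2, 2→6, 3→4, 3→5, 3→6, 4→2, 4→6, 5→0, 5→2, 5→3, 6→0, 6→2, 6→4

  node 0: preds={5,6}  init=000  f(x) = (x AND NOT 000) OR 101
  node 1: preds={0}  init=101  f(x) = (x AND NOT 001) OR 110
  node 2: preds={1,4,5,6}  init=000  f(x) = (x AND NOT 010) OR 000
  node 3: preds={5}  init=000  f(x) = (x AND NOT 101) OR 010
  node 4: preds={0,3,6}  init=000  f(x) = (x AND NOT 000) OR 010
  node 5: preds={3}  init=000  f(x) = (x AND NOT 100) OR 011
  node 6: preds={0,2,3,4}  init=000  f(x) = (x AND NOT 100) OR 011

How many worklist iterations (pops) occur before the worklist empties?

13

Trace (13 dequeues):
  [1] u=0 | in 000 | out 101 | prev 000 | push {}
  [2] u=1 | in 101 | out 111 | prev 101 | push {}
  [3] u=2 | in 111 | out 101 | prev 000 | push {}
  [4] u=3 | in 000 | out 010 | prev 000 | push {}
  [5] u=4 | in 111 | out 111 | prev 000 | push {2}
  [6] u=5 | in 010 | out 011 | prev 000 | push {0,3}
  [7] u=6 | in 111 | out 011 | prev 000 | push {4}
  [8] u=2 | in 111 | out 101 | ==
  [9] u=0 | in 011 | out 111 | prev 101 | push {1,6}
  [10] u=3 | in 011 | out 010 | ==
  [11] u=4 | in 111 | out 111 | ==
  [12] u=1 | in 111 | out 111 | ==
  [13] u=6 | in 111 | out 011 | ==

Converged values:
  [0] 111
  [1] 111
  [2] 101
  [3] 010
  [4] 111
  [5] 011
  [6] 011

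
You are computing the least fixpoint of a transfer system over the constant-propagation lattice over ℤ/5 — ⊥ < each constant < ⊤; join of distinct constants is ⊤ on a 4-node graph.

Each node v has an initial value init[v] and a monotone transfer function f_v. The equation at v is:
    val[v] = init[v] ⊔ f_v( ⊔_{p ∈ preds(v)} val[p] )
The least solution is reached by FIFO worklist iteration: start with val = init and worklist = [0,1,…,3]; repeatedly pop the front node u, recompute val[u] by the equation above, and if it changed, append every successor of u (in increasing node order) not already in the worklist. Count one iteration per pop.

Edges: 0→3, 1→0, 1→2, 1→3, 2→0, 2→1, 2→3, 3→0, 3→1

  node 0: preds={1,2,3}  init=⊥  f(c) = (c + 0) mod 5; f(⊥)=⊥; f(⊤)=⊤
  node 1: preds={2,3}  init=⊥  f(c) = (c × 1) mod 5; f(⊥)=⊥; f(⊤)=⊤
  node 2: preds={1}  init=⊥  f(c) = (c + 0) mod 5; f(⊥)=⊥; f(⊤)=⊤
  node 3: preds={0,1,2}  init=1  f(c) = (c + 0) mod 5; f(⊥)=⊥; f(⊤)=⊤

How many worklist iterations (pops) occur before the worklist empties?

6

Iteration log — 6 steps:
  step 1. node 0  ⊔preds=1  new=1  old=⊥  +wl: 
  step 2. node 1  ⊔preds=1  new=1  old=⊥  +wl: 0
  step 3. node 2  ⊔preds=1  new=1  old=⊥  +wl: 1
  step 4. node 3  ⊔preds=1  new=1  stable
  step 5. node 0  ⊔preds=1  new=1  stable
  step 6. node 1  ⊔preds=1  new=1  stable

Least fixpoint reached:
  node 0: 1
  node 1: 1
  node 2: 1
  node 3: 1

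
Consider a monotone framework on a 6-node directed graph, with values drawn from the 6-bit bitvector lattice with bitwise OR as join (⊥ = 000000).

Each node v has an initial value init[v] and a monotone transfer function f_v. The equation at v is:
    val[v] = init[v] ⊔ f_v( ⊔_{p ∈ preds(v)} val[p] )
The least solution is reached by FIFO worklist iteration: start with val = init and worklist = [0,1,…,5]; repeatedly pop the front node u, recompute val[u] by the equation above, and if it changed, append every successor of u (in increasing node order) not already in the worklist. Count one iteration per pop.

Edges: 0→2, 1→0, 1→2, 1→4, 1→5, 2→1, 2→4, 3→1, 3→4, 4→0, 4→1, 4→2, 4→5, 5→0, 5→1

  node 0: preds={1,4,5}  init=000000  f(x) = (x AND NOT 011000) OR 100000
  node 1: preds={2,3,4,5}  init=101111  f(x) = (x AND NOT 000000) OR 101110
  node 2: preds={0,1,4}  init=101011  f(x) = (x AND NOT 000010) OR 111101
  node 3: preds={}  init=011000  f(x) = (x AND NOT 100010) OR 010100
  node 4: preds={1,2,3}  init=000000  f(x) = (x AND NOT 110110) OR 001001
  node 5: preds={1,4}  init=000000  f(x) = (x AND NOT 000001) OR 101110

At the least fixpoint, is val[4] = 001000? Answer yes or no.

Trace (9 dequeues):
  [1] u=0 | in 101111 | out 100111 | prev 000000 | push {}
  [2] u=1 | in 111011 | out 111111 | prev 101111 | push {0}
  [3] u=2 | in 111111 | out 111111 | prev 101011 | push {1}
  [4] u=3 | in 000000 | out 011100 | prev 011000 | push {}
  [5] u=4 | in 111111 | out 001001 | prev 000000 | push {2}
  [6] u=5 | in 111111 | out 111110 | prev 000000 | push {}
  [7] u=0 | in 111111 | out 100111 | ==
  [8] u=1 | in 111111 | out 111111 | ==
  [9] u=2 | in 111111 | out 111111 | ==

Converged values:
  [0] 100111
  [1] 111111
  [2] 111111
  [3] 011100
  [4] 001001
  [5] 111110

no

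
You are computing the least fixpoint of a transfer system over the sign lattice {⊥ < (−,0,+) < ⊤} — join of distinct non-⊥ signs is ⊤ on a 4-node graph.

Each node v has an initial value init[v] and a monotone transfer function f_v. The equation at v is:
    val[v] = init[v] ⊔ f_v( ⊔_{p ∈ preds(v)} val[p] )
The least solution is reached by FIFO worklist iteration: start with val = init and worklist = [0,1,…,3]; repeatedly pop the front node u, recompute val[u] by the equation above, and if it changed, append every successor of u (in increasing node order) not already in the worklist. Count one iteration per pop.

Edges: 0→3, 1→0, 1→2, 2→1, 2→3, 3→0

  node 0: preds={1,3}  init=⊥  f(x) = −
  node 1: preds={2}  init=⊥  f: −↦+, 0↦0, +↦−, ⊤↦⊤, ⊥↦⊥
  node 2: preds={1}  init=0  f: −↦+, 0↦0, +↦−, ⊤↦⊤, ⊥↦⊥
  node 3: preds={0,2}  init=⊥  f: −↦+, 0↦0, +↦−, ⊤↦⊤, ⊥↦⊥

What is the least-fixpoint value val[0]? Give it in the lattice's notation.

−

Worklist (5 pops):
  #1 pop 0: in=⊥ → − (was ⊥); enqueue []
  #2 pop 1: in=0 → 0 (was ⊥); enqueue [0]
  #3 pop 2: in=0 → 0 (no change)
  #4 pop 3: in=⊤ → ⊤ (was ⊥); enqueue []
  #5 pop 0: in=⊤ → − (no change)

Fixpoint:
  val[0] = −
  val[1] = 0
  val[2] = 0
  val[3] = ⊤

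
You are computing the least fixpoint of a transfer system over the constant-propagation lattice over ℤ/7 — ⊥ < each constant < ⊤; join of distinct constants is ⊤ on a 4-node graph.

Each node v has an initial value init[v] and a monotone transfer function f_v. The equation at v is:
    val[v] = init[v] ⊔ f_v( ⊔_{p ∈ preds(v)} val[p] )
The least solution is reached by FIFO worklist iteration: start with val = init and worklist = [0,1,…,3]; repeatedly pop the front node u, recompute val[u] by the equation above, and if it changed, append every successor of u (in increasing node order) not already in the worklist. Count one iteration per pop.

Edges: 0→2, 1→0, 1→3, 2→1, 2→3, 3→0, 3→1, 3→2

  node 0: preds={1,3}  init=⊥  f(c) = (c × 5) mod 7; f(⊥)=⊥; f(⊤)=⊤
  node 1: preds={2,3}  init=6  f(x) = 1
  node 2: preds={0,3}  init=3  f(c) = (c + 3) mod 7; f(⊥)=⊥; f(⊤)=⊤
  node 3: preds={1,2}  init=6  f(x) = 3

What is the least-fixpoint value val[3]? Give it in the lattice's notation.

⊤

Trace (7 dequeues):
  [1] u=0 | in 6 | out 2 | prev ⊥ | push {}
  [2] u=1 | in ⊤ | out ⊤ | prev 6 | push {0}
  [3] u=2 | in ⊤ | out ⊤ | prev 3 | push {1}
  [4] u=3 | in ⊤ | out ⊤ | prev 6 | push {2}
  [5] u=0 | in ⊤ | out ⊤ | prev 2 | push {}
  [6] u=1 | in ⊤ | out ⊤ | ==
  [7] u=2 | in ⊤ | out ⊤ | ==

Converged values:
  [0] ⊤
  [1] ⊤
  [2] ⊤
  [3] ⊤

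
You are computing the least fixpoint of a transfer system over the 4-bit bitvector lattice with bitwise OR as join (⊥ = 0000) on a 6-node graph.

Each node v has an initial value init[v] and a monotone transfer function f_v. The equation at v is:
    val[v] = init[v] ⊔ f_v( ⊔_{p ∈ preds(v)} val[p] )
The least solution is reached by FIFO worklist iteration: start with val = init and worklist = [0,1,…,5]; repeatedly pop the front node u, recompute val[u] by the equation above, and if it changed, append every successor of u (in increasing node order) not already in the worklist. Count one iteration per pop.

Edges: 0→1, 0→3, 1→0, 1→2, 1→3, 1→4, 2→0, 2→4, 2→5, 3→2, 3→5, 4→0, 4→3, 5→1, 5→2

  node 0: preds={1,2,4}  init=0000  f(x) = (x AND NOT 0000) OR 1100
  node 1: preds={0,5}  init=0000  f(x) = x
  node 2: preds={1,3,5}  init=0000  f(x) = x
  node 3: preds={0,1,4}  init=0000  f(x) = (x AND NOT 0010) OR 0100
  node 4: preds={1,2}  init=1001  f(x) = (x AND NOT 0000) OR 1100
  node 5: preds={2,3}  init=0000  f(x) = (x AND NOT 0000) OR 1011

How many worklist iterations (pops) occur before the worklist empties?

17

Iteration log — 17 steps:
  step 1. node 0  ⊔preds=1001  new=1101  old=0000  +wl: 
  step 2. node 1  ⊔preds=1101  new=1101  old=0000  +wl: 0
  step 3. node 2  ⊔preds=1101  new=1101  old=0000  +wl: 
  step 4. node 3  ⊔preds=1101  new=1101  old=0000  +wl: 2
  step 5. node 4  ⊔preds=1101  new=1101  old=1001  +wl: 3
  step 6. node 5  ⊔preds=1101  new=1111  old=0000  +wl: 1
  step 7. node 0  ⊔preds=1101  new=1101  stable
  step 8. node 2  ⊔preds=1111  new=1111  old=1101  +wl: 0,4,5
  step 9. node 3  ⊔preds=1101  new=1101  stable
  step 10. node 1  ⊔preds=1111  new=1111  old=1101  +wl: 2,3
  step 11. node 0  ⊔preds=1111  new=1111  old=1101  +wl: 1
  step 12. node 4  ⊔preds=1111  new=1111  old=1101  +wl: 0
  step 13. node 5  ⊔preds=1111  new=1111  stable
  step 14. node 2  ⊔preds=1111  new=1111  stable
  step 15. node 3  ⊔preds=1111  new=1101  stable
  step 16. node 1  ⊔preds=1111  new=1111  stable
  step 17. node 0  ⊔preds=1111  new=1111  stable

Least fixpoint reached:
  node 0: 1111
  node 1: 1111
  node 2: 1111
  node 3: 1101
  node 4: 1111
  node 5: 1111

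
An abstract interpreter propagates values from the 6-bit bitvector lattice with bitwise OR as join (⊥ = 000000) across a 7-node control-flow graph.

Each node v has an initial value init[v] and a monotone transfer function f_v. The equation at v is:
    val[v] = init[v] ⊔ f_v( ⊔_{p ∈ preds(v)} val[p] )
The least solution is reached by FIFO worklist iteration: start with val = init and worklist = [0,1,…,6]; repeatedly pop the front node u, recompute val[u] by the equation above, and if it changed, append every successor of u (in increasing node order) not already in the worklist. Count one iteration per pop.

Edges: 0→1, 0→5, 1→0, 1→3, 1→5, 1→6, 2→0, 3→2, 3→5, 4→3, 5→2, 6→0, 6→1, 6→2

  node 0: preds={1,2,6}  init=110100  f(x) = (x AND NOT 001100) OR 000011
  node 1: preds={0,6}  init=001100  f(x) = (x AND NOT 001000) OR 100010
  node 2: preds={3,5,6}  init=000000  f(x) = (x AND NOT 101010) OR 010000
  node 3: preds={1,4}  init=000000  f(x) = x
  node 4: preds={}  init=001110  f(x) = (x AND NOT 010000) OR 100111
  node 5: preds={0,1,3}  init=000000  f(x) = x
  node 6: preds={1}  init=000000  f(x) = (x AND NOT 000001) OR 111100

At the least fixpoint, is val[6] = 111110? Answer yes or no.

yes

Worklist (12 pops):
  #1 pop 0: in=001100 → 110111 (was 110100); enqueue []
  #2 pop 1: in=110111 → 111111 (was 001100); enqueue [0]
  #3 pop 2: in=000000 → 010000 (was 000000); enqueue []
  #4 pop 3: in=111111 → 111111 (was 000000); enqueue [2]
  #5 pop 4: in=000000 → 101111 (was 001110); enqueue [3]
  #6 pop 5: in=111111 → 111111 (was 000000); enqueue []
  #7 pop 6: in=111111 → 111110 (was 000000); enqueue [1]
  #8 pop 0: in=111111 → 110111 (no change)
  #9 pop 2: in=111111 → 010101 (was 010000); enqueue [0]
  #10 pop 3: in=111111 → 111111 (no change)
  #11 pop 1: in=111111 → 111111 (no change)
  #12 pop 0: in=111111 → 110111 (no change)

Fixpoint:
  val[0] = 110111
  val[1] = 111111
  val[2] = 010101
  val[3] = 111111
  val[4] = 101111
  val[5] = 111111
  val[6] = 111110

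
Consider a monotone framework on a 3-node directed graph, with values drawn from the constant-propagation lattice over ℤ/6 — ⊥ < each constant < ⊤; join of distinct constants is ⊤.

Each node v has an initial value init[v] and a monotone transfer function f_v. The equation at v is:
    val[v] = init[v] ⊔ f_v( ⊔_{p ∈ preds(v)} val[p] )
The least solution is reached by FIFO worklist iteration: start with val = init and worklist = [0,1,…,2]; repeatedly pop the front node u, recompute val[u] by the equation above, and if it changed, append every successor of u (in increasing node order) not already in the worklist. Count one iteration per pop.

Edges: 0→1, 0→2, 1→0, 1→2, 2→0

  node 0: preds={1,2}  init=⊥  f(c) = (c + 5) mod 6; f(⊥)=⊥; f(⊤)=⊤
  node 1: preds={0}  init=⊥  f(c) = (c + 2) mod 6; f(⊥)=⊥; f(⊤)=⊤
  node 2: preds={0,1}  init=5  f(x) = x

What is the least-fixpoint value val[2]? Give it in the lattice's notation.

⊤

Worklist (7 pops):
  #1 pop 0: in=5 → 4 (was ⊥); enqueue []
  #2 pop 1: in=4 → 0 (was ⊥); enqueue [0]
  #3 pop 2: in=⊤ → ⊤ (was 5); enqueue []
  #4 pop 0: in=⊤ → ⊤ (was 4); enqueue [1,2]
  #5 pop 1: in=⊤ → ⊤ (was 0); enqueue [0]
  #6 pop 2: in=⊤ → ⊤ (no change)
  #7 pop 0: in=⊤ → ⊤ (no change)

Fixpoint:
  val[0] = ⊤
  val[1] = ⊤
  val[2] = ⊤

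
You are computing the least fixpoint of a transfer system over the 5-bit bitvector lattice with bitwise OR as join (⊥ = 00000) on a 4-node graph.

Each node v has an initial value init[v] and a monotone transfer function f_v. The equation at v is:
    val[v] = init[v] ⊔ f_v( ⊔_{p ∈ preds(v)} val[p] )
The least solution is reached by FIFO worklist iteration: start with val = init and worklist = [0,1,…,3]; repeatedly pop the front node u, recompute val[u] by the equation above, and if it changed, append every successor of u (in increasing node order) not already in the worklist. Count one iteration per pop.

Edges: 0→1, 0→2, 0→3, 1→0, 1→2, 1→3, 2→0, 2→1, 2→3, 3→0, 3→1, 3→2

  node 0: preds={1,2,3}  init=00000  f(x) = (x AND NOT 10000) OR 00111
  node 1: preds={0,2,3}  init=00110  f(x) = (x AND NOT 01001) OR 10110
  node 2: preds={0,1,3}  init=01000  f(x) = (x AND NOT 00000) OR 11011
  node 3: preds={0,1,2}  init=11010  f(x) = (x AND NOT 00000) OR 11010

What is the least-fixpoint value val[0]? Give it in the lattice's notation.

Worklist (7 pops):
  #1 pop 0: in=11110 → 01111 (was 00000); enqueue []
  #2 pop 1: in=11111 → 10110 (was 00110); enqueue [0]
  #3 pop 2: in=11111 → 11111 (was 01000); enqueue [1]
  #4 pop 3: in=11111 → 11111 (was 11010); enqueue [2]
  #5 pop 0: in=11111 → 01111 (no change)
  #6 pop 1: in=11111 → 10110 (no change)
  #7 pop 2: in=11111 → 11111 (no change)

Fixpoint:
  val[0] = 01111
  val[1] = 10110
  val[2] = 11111
  val[3] = 11111

01111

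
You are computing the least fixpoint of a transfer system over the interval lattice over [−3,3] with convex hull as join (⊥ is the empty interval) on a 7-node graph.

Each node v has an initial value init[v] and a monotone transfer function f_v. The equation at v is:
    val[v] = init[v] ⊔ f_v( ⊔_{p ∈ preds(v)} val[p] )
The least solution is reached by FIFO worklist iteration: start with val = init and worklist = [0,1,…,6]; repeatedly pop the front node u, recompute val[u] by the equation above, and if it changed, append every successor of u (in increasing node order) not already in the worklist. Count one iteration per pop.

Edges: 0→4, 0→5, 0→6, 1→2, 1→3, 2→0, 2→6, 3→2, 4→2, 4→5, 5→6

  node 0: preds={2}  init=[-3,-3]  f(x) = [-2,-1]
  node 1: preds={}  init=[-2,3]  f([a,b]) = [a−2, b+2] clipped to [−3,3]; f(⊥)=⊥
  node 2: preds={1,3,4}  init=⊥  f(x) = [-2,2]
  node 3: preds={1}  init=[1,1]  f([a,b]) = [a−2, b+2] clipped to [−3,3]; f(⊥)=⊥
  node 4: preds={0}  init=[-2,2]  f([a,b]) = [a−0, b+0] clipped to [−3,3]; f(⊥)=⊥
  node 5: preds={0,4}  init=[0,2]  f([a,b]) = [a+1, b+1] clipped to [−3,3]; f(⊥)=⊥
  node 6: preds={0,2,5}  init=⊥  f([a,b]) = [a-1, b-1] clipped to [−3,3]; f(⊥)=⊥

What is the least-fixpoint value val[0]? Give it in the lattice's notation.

Trace (9 dequeues):
  [1] u=0 | in ⊥ | out [-3,-1] | prev [-3,-3] | push {}
  [2] u=1 | in ⊥ | out [-2,3] | ==
  [3] u=2 | in [-2,3] | out [-2,2] | prev ⊥ | push {0}
  [4] u=3 | in [-2,3] | out [-3,3] | prev [1,1] | push {2}
  [5] u=4 | in [-3,-1] | out [-3,2] | prev [-2,2] | push {}
  [6] u=5 | in [-3,2] | out [-2,3] | prev [0,2] | push {}
  [7] u=6 | in [-3,3] | out [-3,2] | prev ⊥ | push {}
  [8] u=0 | in [-2,2] | out [-3,-1] | ==
  [9] u=2 | in [-3,3] | out [-2,2] | ==

Converged values:
  [0] [-3,-1]
  [1] [-2,3]
  [2] [-2,2]
  [3] [-3,3]
  [4] [-3,2]
  [5] [-2,3]
  [6] [-3,2]

[-3,-1]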